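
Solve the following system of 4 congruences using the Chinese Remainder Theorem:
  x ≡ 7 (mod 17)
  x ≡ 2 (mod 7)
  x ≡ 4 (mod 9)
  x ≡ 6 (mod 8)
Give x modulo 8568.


Product of moduli M = 17 · 7 · 9 · 8 = 8568.
Merge one congruence at a time:
  Start: x ≡ 7 (mod 17).
  Combine with x ≡ 2 (mod 7); new modulus lcm = 119.
    Write x = 7 + 17·t and substitute into x ≡ 2 (mod 7): 17·t ≡ 2 − 7 = -5 (mod 7).
    Reduce coefficients mod 7: 3·t ≡ 2 (mod 7).
    The inverse of 3 mod 7 is 5 (since 3·5 = 15 = 2·7 + 1), so t ≡ 5·2 = 10 ≡ 3 (mod 7).
    Then x = 7 + 17·3 = 58, valid modulo lcm(17, 7) = 119: x ≡ 58 (mod 119).
  Combine with x ≡ 4 (mod 9); new modulus lcm = 1071.
    Write x = 58 + 119·t and substitute into x ≡ 4 (mod 9): 119·t ≡ 4 − 58 = -54 (mod 9).
    Reduce coefficients mod 9: 2·t ≡ 0 (mod 9).
    The inverse of 2 mod 9 is 5 (since 2·5 = 10 = 1·9 + 1), so t ≡ 5·0 = 0 ≡ 0 (mod 9).
    Then x = 58 + 119·0 = 58, valid modulo lcm(119, 9) = 1071: x ≡ 58 (mod 1071).
  Combine with x ≡ 6 (mod 8); new modulus lcm = 8568.
    Write x = 58 + 1071·t and substitute into x ≡ 6 (mod 8): 1071·t ≡ 6 − 58 = -52 (mod 8).
    Reduce coefficients mod 8: 7·t ≡ 4 (mod 8).
    The inverse of 7 mod 8 is 7 (since 7·7 = 49 = 6·8 + 1), so t ≡ 7·4 = 28 ≡ 4 (mod 8).
    Then x = 58 + 1071·4 = 4342, valid modulo lcm(1071, 8) = 8568: x ≡ 4342 (mod 8568).
Verify against each original: 4342 mod 17 = 7, 4342 mod 7 = 2, 4342 mod 9 = 4, 4342 mod 8 = 6.

x ≡ 4342 (mod 8568).


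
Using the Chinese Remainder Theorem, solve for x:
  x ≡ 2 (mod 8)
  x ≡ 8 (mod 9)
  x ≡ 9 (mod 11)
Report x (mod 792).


Moduli 8, 9, 11 are pairwise coprime; by CRT there is a unique solution modulo M = 8 · 9 · 11 = 792.
Solve pairwise, accumulating the modulus:
  Start with x ≡ 2 (mod 8).
  Combine with x ≡ 8 (mod 9): since gcd(8, 9) = 1, we get a unique residue mod 72.
    Write x = 2 + 8·t and substitute into x ≡ 8 (mod 9): 8·t ≡ 8 − 2 = 6 (mod 9).
    The inverse of 8 mod 9 is 8 (since 8·8 = 64 = 7·9 + 1), so t ≡ 8·6 = 48 ≡ 3 (mod 9).
    Then x = 2 + 8·3 = 26, valid modulo lcm(8, 9) = 72: x ≡ 26 (mod 72).
  Combine with x ≡ 9 (mod 11): since gcd(72, 11) = 1, we get a unique residue mod 792.
    Write x = 26 + 72·t and substitute into x ≡ 9 (mod 11): 72·t ≡ 9 − 26 = -17 (mod 11).
    Reduce coefficients mod 11: 6·t ≡ 5 (mod 11).
    The inverse of 6 mod 11 is 2 (since 6·2 = 12 = 1·11 + 1), so t ≡ 2·5 = 10 ≡ 10 (mod 11).
    Then x = 26 + 72·10 = 746, valid modulo lcm(72, 11) = 792: x ≡ 746 (mod 792).
Verify: 746 mod 8 = 2 ✓, 746 mod 9 = 8 ✓, 746 mod 11 = 9 ✓.

x ≡ 746 (mod 792).


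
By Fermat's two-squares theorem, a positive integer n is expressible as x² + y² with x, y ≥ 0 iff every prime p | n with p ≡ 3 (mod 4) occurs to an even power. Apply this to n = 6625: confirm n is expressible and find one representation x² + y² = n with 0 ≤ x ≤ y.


Step 1: Factor n = 6625 = 5^3 · 53.
Step 2: Check the mod-4 condition on each prime factor: 5 ≡ 1 (mod 4), exponent 3; 53 ≡ 1 (mod 4), exponent 1.
All primes ≡ 3 (mod 4) appear to even exponent (or don't appear), so by the two-squares theorem n IS expressible as a sum of two squares.
Step 3: Build a representation. Group n = k² · m with k = 5 and m = 5 · 53 = 265 (a product of primes ≡ 1 (mod 4)); a representation of m scales to one of n via (k·x)² + (k·y)² = k²(x² + y²). Each prime p ≡ 1 (mod 4) is itself a sum of two squares; find a² by testing p − a² for a perfect square:
  5: 5 − 1² = 4 = 2² ⇒ 5 = 1² + 2².
  53: 53 − 1² = 52, 53 − 2² = 49 = 7² ⇒ 53 = 2² + 7².
  Combine using the Brahmagupta–Fibonacci identity (a² + b²)(c² + d²) = (ac − bd)² + (ad + bc)² = (ac + bd)² + (ad − bc)²:
  5 · 53 = 265: from (1² + 2²)(2² + 7²), take (1·2 − 2·7, 1·7 + 2·2) = (2 − 14, 7 + 4) = (-12, 11); dropping signs (only squares matter) gives (12, 11); check 12² + 11² = 144 + 121 = 265 ✓.
  Scale by k = 5: (5·12, 5·11) = (60, 55).
Step 4: Order so x ≤ y and verify: 55² + 60² = 3025 + 3600 = 6625 = n. ✓

n = 6625 = 55² + 60² (one valid representation with x ≤ y).


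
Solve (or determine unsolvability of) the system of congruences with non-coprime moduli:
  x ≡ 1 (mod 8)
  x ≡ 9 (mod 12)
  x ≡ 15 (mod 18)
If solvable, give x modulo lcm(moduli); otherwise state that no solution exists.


Moduli 8, 12, 18 are not pairwise coprime, so CRT works modulo lcm(m_i) when all pairwise compatibility conditions hold.
Pairwise compatibility: gcd(m_i, m_j) must divide a_i - a_j for every pair.
Merge one congruence at a time:
  Start: x ≡ 1 (mod 8).
  Combine with x ≡ 9 (mod 12): gcd(8, 12) = 4; 9 - 1 = 8, which IS divisible by 4, so compatible.
    Write x = 1 + 8·t and substitute into x ≡ 9 (mod 12): 8·t ≡ 9 − 1 = 8 (mod 12).
    Divide the congruence (and modulus) by g = 4: 2·t ≡ 2 (mod 3).
    The inverse of 2 mod 3 is 2 (since 2·2 = 4 = 1·3 + 1), so t ≡ 2·2 = 4 ≡ 1 (mod 3).
    Then x = 1 + 8·1 = 9, valid modulo lcm(8, 12) = 24: x ≡ 9 (mod 24).
  Combine with x ≡ 15 (mod 18): gcd(24, 18) = 6; 15 - 9 = 6, which IS divisible by 6, so compatible.
    Write x = 9 + 24·t and substitute into x ≡ 15 (mod 18): 24·t ≡ 15 − 9 = 6 (mod 18).
    Divide the congruence (and modulus) by g = 6: 4·t ≡ 1 (mod 3).
    Reduce coefficients mod 3: 1·t ≡ 1 (mod 3).
    So t ≡ 1 (mod 3).
    Then x = 9 + 24·1 = 33, valid modulo lcm(24, 18) = 72: x ≡ 33 (mod 72).
Verify: 33 mod 8 = 1, 33 mod 12 = 9, 33 mod 18 = 15.

x ≡ 33 (mod 72).


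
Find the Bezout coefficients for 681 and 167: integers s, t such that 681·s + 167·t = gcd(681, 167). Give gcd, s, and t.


Euclidean algorithm on (681, 167) — divide until remainder is 0:
  681 = 4 · 167 + 13
  167 = 12 · 13 + 11
  13 = 1 · 11 + 2
  11 = 5 · 2 + 1
  2 = 2 · 1 + 0
gcd(681, 167) = 1.
Track Bezout coefficients alongside the remainders: start with r₀ = 681 = a·1 + b·0 (s = 1, t = 0) and r₁ = 167 = a·0 + b·1 (s = 0, t = 1); each new remainder r_{k+1} = r_{k-1} − q_k·r_k inherits s_{k+1} = s_{k-1} − q_k·s_k, t_{k+1} = t_{k-1} − q_k·t_k, so r_k = a·s_k + b·t_k at every step:
  q = 4: r = 13, s = 1 − 4·0 = 1, t = 0 − 4·1 = -4  (check: 681·1 + 167·(-4) = 13)
  q = 12: r = 11, s = 0 − 12·1 = -12, t = 1 − 12·(-4) = 49  (check: 681·(-12) + 167·49 = 11)
  q = 1: r = 2, s = 1 − 1·(-12) = 13, t = -4 − 1·49 = -53  (check: 681·13 + 167·(-53) = 2)
  q = 5: r = 1, s = -12 − 5·13 = -77, t = 49 − 5·(-53) = 314  (check: 681·(-77) + 167·314 = 1)
The row with r = 1 (the gcd) gives the Bezout coefficients s = -77, t = 314.
Result: 681 · (-77) + 167 · (314) = 1.

gcd(681, 167) = 1; s = -77, t = 314 (check: 681·(-77) + 167·314 = 1).


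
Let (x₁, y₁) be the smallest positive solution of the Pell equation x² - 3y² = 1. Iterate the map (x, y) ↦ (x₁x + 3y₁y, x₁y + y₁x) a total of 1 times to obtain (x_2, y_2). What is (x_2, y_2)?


Step 1: Find the fundamental solution (x₁, y₁) of x² - 3y² = 1.
  Expand √3 as a continued fraction. a₀ = ⌊√3⌋ = 1; iterate m_{k+1} = d_k·a_k − m_k, d_{k+1} = (3 − m_{k+1}²)/d_k, a_{k+1} = ⌊(a₀ + m_{k+1})/d_{k+1}⌋ (starting m₀ = 0, d₀ = 1), with convergents p_k = a_k·p_{k-1} + p_{k-2}, q_k = a_k·q_{k-1} + q_{k-2} (p₋₁ = 1, q₋₁ = 0):
  k = 0: a₀ = 1; p₀/q₀ = 1/1; p₀² − 3·q₀² = 1 − 3 = -2.
  k = 1: m = 1, d = 2, a = ⌊(1 + 1)/2⌋ = 1; p/q = (1·1 + 1)/(1·1 + 0) = 2/1; p² − 3·q² = 4 − 3 = 1.
  The first convergent with p² − 3·q² = 1 gives the fundamental solution (x₁, y₁) = (2, 1).
Step 2: Apply the recurrence (x_{n+1}, y_{n+1}) = (x₁x_n + 3y₁y_n, x₁y_n + y₁x_n) repeatedly.
  From (x_1, y_1) = (2, 1): x_2 = 2·2 + 3·1·1 = 7; y_2 = 2·1 + 1·2 = 4.
Step 3: Verify x_2² - 3·y_2² = 49 - 48 = 1 (should be 1). ✓

(x_1, y_1) = (2, 1); (x_2, y_2) = (7, 4).


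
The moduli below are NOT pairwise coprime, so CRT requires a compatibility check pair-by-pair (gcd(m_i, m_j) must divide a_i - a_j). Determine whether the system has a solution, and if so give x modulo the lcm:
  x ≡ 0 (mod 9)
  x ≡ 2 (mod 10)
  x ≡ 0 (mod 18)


Moduli 9, 10, 18 are not pairwise coprime, so CRT works modulo lcm(m_i) when all pairwise compatibility conditions hold.
Pairwise compatibility: gcd(m_i, m_j) must divide a_i - a_j for every pair.
Merge one congruence at a time:
  Start: x ≡ 0 (mod 9).
  Combine with x ≡ 2 (mod 10): gcd(9, 10) = 1; 2 - 0 = 2, which IS divisible by 1, so compatible.
    Write x = 0 + 9·t and substitute into x ≡ 2 (mod 10): 9·t ≡ 2 − 0 = 2 (mod 10).
    The inverse of 9 mod 10 is 9 (since 9·9 = 81 = 8·10 + 1), so t ≡ 9·2 = 18 ≡ 8 (mod 10).
    Then x = 0 + 9·8 = 72, valid modulo lcm(9, 10) = 90: x ≡ 72 (mod 90).
  Combine with x ≡ 0 (mod 18): gcd(90, 18) = 18; 0 - 72 = -72, which IS divisible by 18, so compatible.
    Write x = 72 + 90·t and substitute into x ≡ 0 (mod 18): 90·t ≡ 0 − 72 = -72 (mod 18).
    Divide the congruence (and modulus) by g = 18: 5·t ≡ -4 (mod 1).
    Modulo 1 every t works; take t = 0.
    Then x = 72 + 90·0 = 72, valid modulo lcm(90, 18) = 90: x ≡ 72 (mod 90).
Verify: 72 mod 9 = 0, 72 mod 10 = 2, 72 mod 18 = 0.

x ≡ 72 (mod 90).


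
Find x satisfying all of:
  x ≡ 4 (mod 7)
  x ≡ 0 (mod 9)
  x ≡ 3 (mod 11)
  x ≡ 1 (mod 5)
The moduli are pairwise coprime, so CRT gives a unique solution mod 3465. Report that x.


Product of moduli M = 7 · 9 · 11 · 5 = 3465.
Merge one congruence at a time:
  Start: x ≡ 4 (mod 7).
  Combine with x ≡ 0 (mod 9); new modulus lcm = 63.
    Write x = 4 + 7·t and substitute into x ≡ 0 (mod 9): 7·t ≡ 0 − 4 = -4 (mod 9).
    Reduce coefficients mod 9: 7·t ≡ 5 (mod 9).
    The inverse of 7 mod 9 is 4 (since 7·4 = 28 = 3·9 + 1), so t ≡ 4·5 = 20 ≡ 2 (mod 9).
    Then x = 4 + 7·2 = 18, valid modulo lcm(7, 9) = 63: x ≡ 18 (mod 63).
  Combine with x ≡ 3 (mod 11); new modulus lcm = 693.
    Write x = 18 + 63·t and substitute into x ≡ 3 (mod 11): 63·t ≡ 3 − 18 = -15 (mod 11).
    Reduce coefficients mod 11: 8·t ≡ 7 (mod 11).
    The inverse of 8 mod 11 is 7 (since 8·7 = 56 = 5·11 + 1), so t ≡ 7·7 = 49 ≡ 5 (mod 11).
    Then x = 18 + 63·5 = 333, valid modulo lcm(63, 11) = 693: x ≡ 333 (mod 693).
  Combine with x ≡ 1 (mod 5); new modulus lcm = 3465.
    Write x = 333 + 693·t and substitute into x ≡ 1 (mod 5): 693·t ≡ 1 − 333 = -332 (mod 5).
    Reduce coefficients mod 5: 3·t ≡ 3 (mod 5).
    The inverse of 3 mod 5 is 2 (since 3·2 = 6 = 1·5 + 1), so t ≡ 2·3 = 6 ≡ 1 (mod 5).
    Then x = 333 + 693·1 = 1026, valid modulo lcm(693, 5) = 3465: x ≡ 1026 (mod 3465).
Verify against each original: 1026 mod 7 = 4, 1026 mod 9 = 0, 1026 mod 11 = 3, 1026 mod 5 = 1.

x ≡ 1026 (mod 3465).


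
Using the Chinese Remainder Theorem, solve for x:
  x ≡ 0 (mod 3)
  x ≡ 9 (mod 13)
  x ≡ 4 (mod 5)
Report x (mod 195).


Moduli 3, 13, 5 are pairwise coprime; by CRT there is a unique solution modulo M = 3 · 13 · 5 = 195.
Solve pairwise, accumulating the modulus:
  Start with x ≡ 0 (mod 3).
  Combine with x ≡ 9 (mod 13): since gcd(3, 13) = 1, we get a unique residue mod 39.
    Write x = 0 + 3·t and substitute into x ≡ 9 (mod 13): 3·t ≡ 9 − 0 = 9 (mod 13).
    The inverse of 3 mod 13 is 9 (since 3·9 = 27 = 2·13 + 1), so t ≡ 9·9 = 81 ≡ 3 (mod 13).
    Then x = 0 + 3·3 = 9, valid modulo lcm(3, 13) = 39: x ≡ 9 (mod 39).
  Combine with x ≡ 4 (mod 5): since gcd(39, 5) = 1, we get a unique residue mod 195.
    Write x = 9 + 39·t and substitute into x ≡ 4 (mod 5): 39·t ≡ 4 − 9 = -5 (mod 5).
    Reduce coefficients mod 5: 4·t ≡ 0 (mod 5).
    The inverse of 4 mod 5 is 4 (since 4·4 = 16 = 3·5 + 1), so t ≡ 4·0 = 0 ≡ 0 (mod 5).
    Then x = 9 + 39·0 = 9, valid modulo lcm(39, 5) = 195: x ≡ 9 (mod 195).
Verify: 9 mod 3 = 0 ✓, 9 mod 13 = 9 ✓, 9 mod 5 = 4 ✓.

x ≡ 9 (mod 195).


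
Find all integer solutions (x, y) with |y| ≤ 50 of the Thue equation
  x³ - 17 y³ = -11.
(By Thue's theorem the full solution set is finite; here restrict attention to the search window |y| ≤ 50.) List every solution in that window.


The equation is x³ - 17y³ = -11. For fixed y, x³ = 17·y³ − 11, so a solution requires the RHS to be a perfect cube.
Strategy: iterate y from -50 to 50, compute RHS = 17·y³ − 11, and check whether it is a (positive or negative) perfect cube.
Check small values of y:
  y = 0: RHS = -11 is not a perfect cube.
  y = 1: RHS = 6 is not a perfect cube.
  y = -1: RHS = -28 is not a perfect cube.
  y = 2: RHS = 125 = (5)³ ⇒ x = 5 works.
  y = -2: RHS = -147 is not a perfect cube.
  y = 3: RHS = 448 is not a perfect cube.
  y = -3: RHS = -470 is not a perfect cube.
Continuing the search up to |y| = 50 finds no further solutions beyond those listed.
Collected solutions: (5, 2).

Solutions (with |y| ≤ 50): (5, 2).


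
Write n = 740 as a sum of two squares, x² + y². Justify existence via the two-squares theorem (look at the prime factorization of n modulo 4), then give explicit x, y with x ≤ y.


Step 1: Factor n = 740 = 2^2 · 5 · 37.
Step 2: Check the mod-4 condition on each prime factor: 2 = 2 (special); 5 ≡ 1 (mod 4), exponent 1; 37 ≡ 1 (mod 4), exponent 1.
All primes ≡ 3 (mod 4) appear to even exponent (or don't appear), so by the two-squares theorem n IS expressible as a sum of two squares.
Step 3: Build a representation. Group n = k² · m with k = 2 and m = 5 · 37 = 185 (a product of primes ≡ 1 (mod 4)); a representation of m scales to one of n via (k·x)² + (k·y)² = k²(x² + y²). Each prime p ≡ 1 (mod 4) is itself a sum of two squares; find a² by testing p − a² for a perfect square:
  5: 5 − 1² = 4 = 2² ⇒ 5 = 1² + 2².
  37: 37 − 1² = 36 = 6² ⇒ 37 = 1² + 6².
  Combine using the Brahmagupta–Fibonacci identity (a² + b²)(c² + d²) = (ac − bd)² + (ad + bc)² = (ac + bd)² + (ad − bc)²:
  5 · 37 = 185: from (1² + 2²)(1² + 6²), take (1·1 − 2·6, 1·6 + 2·1) = (1 − 12, 6 + 2) = (-11, 8); dropping signs (only squares matter) gives (11, 8); check 11² + 8² = 121 + 64 = 185 ✓.
  Scale by k = 2: (2·11, 2·8) = (22, 16).
Step 4: Order so x ≤ y and verify: 16² + 22² = 256 + 484 = 740 = n. ✓

n = 740 = 16² + 22² (one valid representation with x ≤ y).


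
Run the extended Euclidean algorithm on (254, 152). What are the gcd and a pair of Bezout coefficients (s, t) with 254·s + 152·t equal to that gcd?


Euclidean algorithm on (254, 152) — divide until remainder is 0:
  254 = 1 · 152 + 102
  152 = 1 · 102 + 50
  102 = 2 · 50 + 2
  50 = 25 · 2 + 0
gcd(254, 152) = 2.
Track Bezout coefficients alongside the remainders: start with r₀ = 254 = a·1 + b·0 (s = 1, t = 0) and r₁ = 152 = a·0 + b·1 (s = 0, t = 1); each new remainder r_{k+1} = r_{k-1} − q_k·r_k inherits s_{k+1} = s_{k-1} − q_k·s_k, t_{k+1} = t_{k-1} − q_k·t_k, so r_k = a·s_k + b·t_k at every step:
  q = 1: r = 102, s = 1 − 1·0 = 1, t = 0 − 1·1 = -1  (check: 254·1 + 152·(-1) = 102)
  q = 1: r = 50, s = 0 − 1·1 = -1, t = 1 − 1·(-1) = 2  (check: 254·(-1) + 152·2 = 50)
  q = 2: r = 2, s = 1 − 2·(-1) = 3, t = -1 − 2·2 = -5  (check: 254·3 + 152·(-5) = 2)
The row with r = 2 (the gcd) gives the Bezout coefficients s = 3, t = -5.
Result: 254 · (3) + 152 · (-5) = 2.

gcd(254, 152) = 2; s = 3, t = -5 (check: 254·3 + 152·(-5) = 2).


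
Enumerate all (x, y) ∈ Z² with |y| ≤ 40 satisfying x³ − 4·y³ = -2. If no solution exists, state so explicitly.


The equation is x³ - 4y³ = -2. For fixed y, x³ = 4·y³ − 2, so a solution requires the RHS to be a perfect cube.
Strategy: iterate y from -40 to 40, compute RHS = 4·y³ − 2, and check whether it is a (positive or negative) perfect cube.
Check small values of y:
  y = 0: RHS = -2 is not a perfect cube.
  y = 1: RHS = 2 is not a perfect cube.
  y = -1: RHS = -6 is not a perfect cube.
  y = 2: RHS = 30 is not a perfect cube.
  y = -2: RHS = -34 is not a perfect cube.
  y = 3: RHS = 106 is not a perfect cube.
  y = -3: RHS = -110 is not a perfect cube.
Continuing the search up to |y| = 40 finds no solutions either.
No (x, y) in the scanned range satisfies the equation.

No integer solutions with |y| ≤ 40.


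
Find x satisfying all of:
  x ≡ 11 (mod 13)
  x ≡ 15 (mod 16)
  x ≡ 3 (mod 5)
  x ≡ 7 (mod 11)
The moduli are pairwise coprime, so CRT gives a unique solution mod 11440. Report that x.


Product of moduli M = 13 · 16 · 5 · 11 = 11440.
Merge one congruence at a time:
  Start: x ≡ 11 (mod 13).
  Combine with x ≡ 15 (mod 16); new modulus lcm = 208.
    Write x = 11 + 13·t and substitute into x ≡ 15 (mod 16): 13·t ≡ 15 − 11 = 4 (mod 16).
    The inverse of 13 mod 16 is 5 (since 13·5 = 65 = 4·16 + 1), so t ≡ 5·4 = 20 ≡ 4 (mod 16).
    Then x = 11 + 13·4 = 63, valid modulo lcm(13, 16) = 208: x ≡ 63 (mod 208).
  Combine with x ≡ 3 (mod 5); new modulus lcm = 1040.
    Write x = 63 + 208·t and substitute into x ≡ 3 (mod 5): 208·t ≡ 3 − 63 = -60 (mod 5).
    Reduce coefficients mod 5: 3·t ≡ 0 (mod 5).
    The inverse of 3 mod 5 is 2 (since 3·2 = 6 = 1·5 + 1), so t ≡ 2·0 = 0 ≡ 0 (mod 5).
    Then x = 63 + 208·0 = 63, valid modulo lcm(208, 5) = 1040: x ≡ 63 (mod 1040).
  Combine with x ≡ 7 (mod 11); new modulus lcm = 11440.
    Write x = 63 + 1040·t and substitute into x ≡ 7 (mod 11): 1040·t ≡ 7 − 63 = -56 (mod 11).
    Reduce coefficients mod 11: 6·t ≡ 10 (mod 11).
    The inverse of 6 mod 11 is 2 (since 6·2 = 12 = 1·11 + 1), so t ≡ 2·10 = 20 ≡ 9 (mod 11).
    Then x = 63 + 1040·9 = 9423, valid modulo lcm(1040, 11) = 11440: x ≡ 9423 (mod 11440).
Verify against each original: 9423 mod 13 = 11, 9423 mod 16 = 15, 9423 mod 5 = 3, 9423 mod 11 = 7.

x ≡ 9423 (mod 11440).


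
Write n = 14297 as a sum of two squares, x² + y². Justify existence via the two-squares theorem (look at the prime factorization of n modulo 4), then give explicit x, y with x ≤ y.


Step 1: Factor n = 14297 = 17 · 29^2.
Step 2: Check the mod-4 condition on each prime factor: 17 ≡ 1 (mod 4), exponent 1; 29 ≡ 1 (mod 4), exponent 2.
All primes ≡ 3 (mod 4) appear to even exponent (or don't appear), so by the two-squares theorem n IS expressible as a sum of two squares.
Step 3: Build a representation. Here n = 17 · 29 · 29 is a product of primes ≡ 1 (mod 4). Each prime p ≡ 1 (mod 4) is itself a sum of two squares; find a² by testing p − a² for a perfect square:
  17: 17 − 1² = 16 = 4² ⇒ 17 = 1² + 4².
  29: 29 − 1² = 28, 29 − 2² = 25 = 5² ⇒ 29 = 2² + 5².
  Combine using the Brahmagupta–Fibonacci identity (a² + b²)(c² + d²) = (ac − bd)² + (ad + bc)² = (ac + bd)² + (ad − bc)²:
  17 · 29 = 493: from (1² + 4²)(2² + 5²), take (1·2 − 4·5, 1·5 + 4·2) = (2 − 20, 5 + 8) = (-18, 13); dropping signs (only squares matter) gives (18, 13); check 18² + 13² = 324 + 169 = 493 ✓.
  493 · 29 = 14297: from (18² + 13²)(2² + 5²), take (18·2 − 13·5, 18·5 + 13·2) = (36 − 65, 90 + 26) = (-29, 116); dropping signs (only squares matter) gives (29, 116); check 29² + 116² = 841 + 13456 = 14297 ✓.
Step 4: Order so x ≤ y and verify: 29² + 116² = 841 + 13456 = 14297 = n. ✓

n = 14297 = 29² + 116² (one valid representation with x ≤ y).


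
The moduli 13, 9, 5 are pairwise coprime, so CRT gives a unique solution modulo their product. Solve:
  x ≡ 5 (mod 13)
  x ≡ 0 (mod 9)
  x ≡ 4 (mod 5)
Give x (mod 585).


Moduli 13, 9, 5 are pairwise coprime; by CRT there is a unique solution modulo M = 13 · 9 · 5 = 585.
Solve pairwise, accumulating the modulus:
  Start with x ≡ 5 (mod 13).
  Combine with x ≡ 0 (mod 9): since gcd(13, 9) = 1, we get a unique residue mod 117.
    Write x = 5 + 13·t and substitute into x ≡ 0 (mod 9): 13·t ≡ 0 − 5 = -5 (mod 9).
    Reduce coefficients mod 9: 4·t ≡ 4 (mod 9).
    The inverse of 4 mod 9 is 7 (since 4·7 = 28 = 3·9 + 1), so t ≡ 7·4 = 28 ≡ 1 (mod 9).
    Then x = 5 + 13·1 = 18, valid modulo lcm(13, 9) = 117: x ≡ 18 (mod 117).
  Combine with x ≡ 4 (mod 5): since gcd(117, 5) = 1, we get a unique residue mod 585.
    Write x = 18 + 117·t and substitute into x ≡ 4 (mod 5): 117·t ≡ 4 − 18 = -14 (mod 5).
    Reduce coefficients mod 5: 2·t ≡ 1 (mod 5).
    The inverse of 2 mod 5 is 3 (since 2·3 = 6 = 1·5 + 1), so t ≡ 3·1 = 3 ≡ 3 (mod 5).
    Then x = 18 + 117·3 = 369, valid modulo lcm(117, 5) = 585: x ≡ 369 (mod 585).
Verify: 369 mod 13 = 5 ✓, 369 mod 9 = 0 ✓, 369 mod 5 = 4 ✓.

x ≡ 369 (mod 585).


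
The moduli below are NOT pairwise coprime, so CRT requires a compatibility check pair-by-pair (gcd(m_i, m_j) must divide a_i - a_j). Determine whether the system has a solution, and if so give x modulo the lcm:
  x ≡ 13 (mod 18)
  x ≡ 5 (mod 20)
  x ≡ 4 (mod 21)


Moduli 18, 20, 21 are not pairwise coprime, so CRT works modulo lcm(m_i) when all pairwise compatibility conditions hold.
Pairwise compatibility: gcd(m_i, m_j) must divide a_i - a_j for every pair.
Merge one congruence at a time:
  Start: x ≡ 13 (mod 18).
  Combine with x ≡ 5 (mod 20): gcd(18, 20) = 2; 5 - 13 = -8, which IS divisible by 2, so compatible.
    Write x = 13 + 18·t and substitute into x ≡ 5 (mod 20): 18·t ≡ 5 − 13 = -8 (mod 20).
    Divide the congruence (and modulus) by g = 2: 9·t ≡ -4 (mod 10).
    Reduce coefficients mod 10: 9·t ≡ 6 (mod 10).
    The inverse of 9 mod 10 is 9 (since 9·9 = 81 = 8·10 + 1), so t ≡ 9·6 = 54 ≡ 4 (mod 10).
    Then x = 13 + 18·4 = 85, valid modulo lcm(18, 20) = 180: x ≡ 85 (mod 180).
  Combine with x ≡ 4 (mod 21): gcd(180, 21) = 3; 4 - 85 = -81, which IS divisible by 3, so compatible.
    Write x = 85 + 180·t and substitute into x ≡ 4 (mod 21): 180·t ≡ 4 − 85 = -81 (mod 21).
    Divide the congruence (and modulus) by g = 3: 60·t ≡ -27 (mod 7).
    Reduce coefficients mod 7: 4·t ≡ 1 (mod 7).
    The inverse of 4 mod 7 is 2 (since 4·2 = 8 = 1·7 + 1), so t ≡ 2·1 = 2 ≡ 2 (mod 7).
    Then x = 85 + 180·2 = 445, valid modulo lcm(180, 21) = 1260: x ≡ 445 (mod 1260).
Verify: 445 mod 18 = 13, 445 mod 20 = 5, 445 mod 21 = 4.

x ≡ 445 (mod 1260).


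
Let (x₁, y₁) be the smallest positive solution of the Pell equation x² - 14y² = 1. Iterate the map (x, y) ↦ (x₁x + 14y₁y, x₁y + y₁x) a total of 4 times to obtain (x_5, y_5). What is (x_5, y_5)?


Step 1: Find the fundamental solution (x₁, y₁) of x² - 14y² = 1.
  Expand √14 as a continued fraction. a₀ = ⌊√14⌋ = 3; iterate m_{k+1} = d_k·a_k − m_k, d_{k+1} = (14 − m_{k+1}²)/d_k, a_{k+1} = ⌊(a₀ + m_{k+1})/d_{k+1}⌋ (starting m₀ = 0, d₀ = 1), with convergents p_k = a_k·p_{k-1} + p_{k-2}, q_k = a_k·q_{k-1} + q_{k-2} (p₋₁ = 1, q₋₁ = 0):
  k = 0: a₀ = 3; p₀/q₀ = 3/1; p₀² − 14·q₀² = 9 − 14 = -5.
  k = 1: m = 3, d = 5, a = ⌊(3 + 3)/5⌋ = 1; p/q = (1·3 + 1)/(1·1 + 0) = 4/1; p² − 14·q² = 16 − 14 = 2.
  k = 2: m = 2, d = 2, a = ⌊(3 + 2)/2⌋ = 2; p/q = (2·4 + 3)/(2·1 + 1) = 11/3; p² − 14·q² = 121 − 126 = -5.
  k = 3: m = 2, d = 5, a = ⌊(3 + 2)/5⌋ = 1; p/q = (1·11 + 4)/(1·3 + 1) = 15/4; p² − 14·q² = 225 − 224 = 1.
  The first convergent with p² − 14·q² = 1 gives the fundamental solution (x₁, y₁) = (15, 4).
Step 2: Apply the recurrence (x_{n+1}, y_{n+1}) = (x₁x_n + 14y₁y_n, x₁y_n + y₁x_n) repeatedly.
  From (x_1, y_1) = (15, 4): x_2 = 15·15 + 14·4·4 = 449; y_2 = 15·4 + 4·15 = 120.
  From (x_2, y_2) = (449, 120): x_3 = 15·449 + 14·4·120 = 13455; y_3 = 15·120 + 4·449 = 3596.
  From (x_3, y_3) = (13455, 3596): x_4 = 15·13455 + 14·4·3596 = 403201; y_4 = 15·3596 + 4·13455 = 107760.
  From (x_4, y_4) = (403201, 107760): x_5 = 15·403201 + 14·4·107760 = 12082575; y_5 = 15·107760 + 4·403201 = 3229204.
Step 3: Verify x_5² - 14·y_5² = 145988618630625 - 145988618630624 = 1 (should be 1). ✓

(x_1, y_1) = (15, 4); (x_5, y_5) = (12082575, 3229204).


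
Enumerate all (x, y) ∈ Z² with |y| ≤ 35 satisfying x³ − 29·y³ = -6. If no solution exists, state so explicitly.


The equation is x³ - 29y³ = -6. For fixed y, x³ = 29·y³ − 6, so a solution requires the RHS to be a perfect cube.
Strategy: iterate y from -35 to 35, compute RHS = 29·y³ − 6, and check whether it is a (positive or negative) perfect cube.
Check small values of y:
  y = 0: RHS = -6 is not a perfect cube.
  y = 1: RHS = 23 is not a perfect cube.
  y = -1: RHS = -35 is not a perfect cube.
  y = 2: RHS = 226 is not a perfect cube.
  y = -2: RHS = -238 is not a perfect cube.
  y = 3: RHS = 777 is not a perfect cube.
  y = -3: RHS = -789 is not a perfect cube.
Continuing the search up to |y| = 35 finds no solutions either.
No (x, y) in the scanned range satisfies the equation.

No integer solutions with |y| ≤ 35.


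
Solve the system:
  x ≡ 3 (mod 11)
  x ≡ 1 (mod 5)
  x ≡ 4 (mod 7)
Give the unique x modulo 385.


Moduli 11, 5, 7 are pairwise coprime; by CRT there is a unique solution modulo M = 11 · 5 · 7 = 385.
Solve pairwise, accumulating the modulus:
  Start with x ≡ 3 (mod 11).
  Combine with x ≡ 1 (mod 5): since gcd(11, 5) = 1, we get a unique residue mod 55.
    Write x = 3 + 11·t and substitute into x ≡ 1 (mod 5): 11·t ≡ 1 − 3 = -2 (mod 5).
    Reduce coefficients mod 5: 1·t ≡ 3 (mod 5).
    So t ≡ 3 (mod 5).
    Then x = 3 + 11·3 = 36, valid modulo lcm(11, 5) = 55: x ≡ 36 (mod 55).
  Combine with x ≡ 4 (mod 7): since gcd(55, 7) = 1, we get a unique residue mod 385.
    Write x = 36 + 55·t and substitute into x ≡ 4 (mod 7): 55·t ≡ 4 − 36 = -32 (mod 7).
    Reduce coefficients mod 7: 6·t ≡ 3 (mod 7).
    The inverse of 6 mod 7 is 6 (since 6·6 = 36 = 5·7 + 1), so t ≡ 6·3 = 18 ≡ 4 (mod 7).
    Then x = 36 + 55·4 = 256, valid modulo lcm(55, 7) = 385: x ≡ 256 (mod 385).
Verify: 256 mod 11 = 3 ✓, 256 mod 5 = 1 ✓, 256 mod 7 = 4 ✓.

x ≡ 256 (mod 385).


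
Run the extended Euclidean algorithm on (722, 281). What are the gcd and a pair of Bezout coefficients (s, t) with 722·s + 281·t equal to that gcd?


Euclidean algorithm on (722, 281) — divide until remainder is 0:
  722 = 2 · 281 + 160
  281 = 1 · 160 + 121
  160 = 1 · 121 + 39
  121 = 3 · 39 + 4
  39 = 9 · 4 + 3
  4 = 1 · 3 + 1
  3 = 3 · 1 + 0
gcd(722, 281) = 1.
Track Bezout coefficients alongside the remainders: start with r₀ = 722 = a·1 + b·0 (s = 1, t = 0) and r₁ = 281 = a·0 + b·1 (s = 0, t = 1); each new remainder r_{k+1} = r_{k-1} − q_k·r_k inherits s_{k+1} = s_{k-1} − q_k·s_k, t_{k+1} = t_{k-1} − q_k·t_k, so r_k = a·s_k + b·t_k at every step:
  q = 2: r = 160, s = 1 − 2·0 = 1, t = 0 − 2·1 = -2  (check: 722·1 + 281·(-2) = 160)
  q = 1: r = 121, s = 0 − 1·1 = -1, t = 1 − 1·(-2) = 3  (check: 722·(-1) + 281·3 = 121)
  q = 1: r = 39, s = 1 − 1·(-1) = 2, t = -2 − 1·3 = -5  (check: 722·2 + 281·(-5) = 39)
  q = 3: r = 4, s = -1 − 3·2 = -7, t = 3 − 3·(-5) = 18  (check: 722·(-7) + 281·18 = 4)
  q = 9: r = 3, s = 2 − 9·(-7) = 65, t = -5 − 9·18 = -167  (check: 722·65 + 281·(-167) = 3)
  q = 1: r = 1, s = -7 − 1·65 = -72, t = 18 − 1·(-167) = 185  (check: 722·(-72) + 281·185 = 1)
The row with r = 1 (the gcd) gives the Bezout coefficients s = -72, t = 185.
Result: 722 · (-72) + 281 · (185) = 1.

gcd(722, 281) = 1; s = -72, t = 185 (check: 722·(-72) + 281·185 = 1).


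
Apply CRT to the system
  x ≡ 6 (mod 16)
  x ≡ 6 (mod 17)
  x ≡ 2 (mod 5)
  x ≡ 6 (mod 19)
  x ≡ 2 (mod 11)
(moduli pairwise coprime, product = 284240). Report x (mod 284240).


Product of moduli M = 16 · 17 · 5 · 19 · 11 = 284240.
Merge one congruence at a time:
  Start: x ≡ 6 (mod 16).
  Combine with x ≡ 6 (mod 17); new modulus lcm = 272.
    Write x = 6 + 16·t and substitute into x ≡ 6 (mod 17): 16·t ≡ 6 − 6 = 0 (mod 17).
    The inverse of 16 mod 17 is 16 (since 16·16 = 256 = 15·17 + 1), so t ≡ 16·0 = 0 ≡ 0 (mod 17).
    Then x = 6 + 16·0 = 6, valid modulo lcm(16, 17) = 272: x ≡ 6 (mod 272).
  Combine with x ≡ 2 (mod 5); new modulus lcm = 1360.
    Write x = 6 + 272·t and substitute into x ≡ 2 (mod 5): 272·t ≡ 2 − 6 = -4 (mod 5).
    Reduce coefficients mod 5: 2·t ≡ 1 (mod 5).
    The inverse of 2 mod 5 is 3 (since 2·3 = 6 = 1·5 + 1), so t ≡ 3·1 = 3 ≡ 3 (mod 5).
    Then x = 6 + 272·3 = 822, valid modulo lcm(272, 5) = 1360: x ≡ 822 (mod 1360).
  Combine with x ≡ 6 (mod 19); new modulus lcm = 25840.
    Write x = 822 + 1360·t and substitute into x ≡ 6 (mod 19): 1360·t ≡ 6 − 822 = -816 (mod 19).
    Reduce coefficients mod 19: 11·t ≡ 1 (mod 19).
    The inverse of 11 mod 19 is 7 (since 11·7 = 77 = 4·19 + 1), so t ≡ 7·1 = 7 ≡ 7 (mod 19).
    Then x = 822 + 1360·7 = 10342, valid modulo lcm(1360, 19) = 25840: x ≡ 10342 (mod 25840).
  Combine with x ≡ 2 (mod 11); new modulus lcm = 284240.
    Write x = 10342 + 25840·t and substitute into x ≡ 2 (mod 11): 25840·t ≡ 2 − 10342 = -10340 (mod 11).
    Reduce coefficients mod 11: 1·t ≡ 0 (mod 11).
    So t ≡ 0 (mod 11).
    Then x = 10342 + 25840·0 = 10342, valid modulo lcm(25840, 11) = 284240: x ≡ 10342 (mod 284240).
Verify against each original: 10342 mod 16 = 6, 10342 mod 17 = 6, 10342 mod 5 = 2, 10342 mod 19 = 6, 10342 mod 11 = 2.

x ≡ 10342 (mod 284240).


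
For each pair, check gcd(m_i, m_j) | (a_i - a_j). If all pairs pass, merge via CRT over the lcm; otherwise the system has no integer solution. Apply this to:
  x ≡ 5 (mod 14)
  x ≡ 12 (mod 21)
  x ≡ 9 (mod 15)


Moduli 14, 21, 15 are not pairwise coprime, so CRT works modulo lcm(m_i) when all pairwise compatibility conditions hold.
Pairwise compatibility: gcd(m_i, m_j) must divide a_i - a_j for every pair.
Merge one congruence at a time:
  Start: x ≡ 5 (mod 14).
  Combine with x ≡ 12 (mod 21): gcd(14, 21) = 7; 12 - 5 = 7, which IS divisible by 7, so compatible.
    Write x = 5 + 14·t and substitute into x ≡ 12 (mod 21): 14·t ≡ 12 − 5 = 7 (mod 21).
    Divide the congruence (and modulus) by g = 7: 2·t ≡ 1 (mod 3).
    The inverse of 2 mod 3 is 2 (since 2·2 = 4 = 1·3 + 1), so t ≡ 2·1 = 2 ≡ 2 (mod 3).
    Then x = 5 + 14·2 = 33, valid modulo lcm(14, 21) = 42: x ≡ 33 (mod 42).
  Combine with x ≡ 9 (mod 15): gcd(42, 15) = 3; 9 - 33 = -24, which IS divisible by 3, so compatible.
    Write x = 33 + 42·t and substitute into x ≡ 9 (mod 15): 42·t ≡ 9 − 33 = -24 (mod 15).
    Divide the congruence (and modulus) by g = 3: 14·t ≡ -8 (mod 5).
    Reduce coefficients mod 5: 4·t ≡ 2 (mod 5).
    The inverse of 4 mod 5 is 4 (since 4·4 = 16 = 3·5 + 1), so t ≡ 4·2 = 8 ≡ 3 (mod 5).
    Then x = 33 + 42·3 = 159, valid modulo lcm(42, 15) = 210: x ≡ 159 (mod 210).
Verify: 159 mod 14 = 5, 159 mod 21 = 12, 159 mod 15 = 9.

x ≡ 159 (mod 210).


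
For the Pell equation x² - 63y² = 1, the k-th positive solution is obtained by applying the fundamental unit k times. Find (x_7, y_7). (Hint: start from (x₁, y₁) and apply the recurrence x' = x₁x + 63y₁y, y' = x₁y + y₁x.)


Step 1: Find the fundamental solution (x₁, y₁) of x² - 63y² = 1.
  Expand √63 as a continued fraction. a₀ = ⌊√63⌋ = 7; iterate m_{k+1} = d_k·a_k − m_k, d_{k+1} = (63 − m_{k+1}²)/d_k, a_{k+1} = ⌊(a₀ + m_{k+1})/d_{k+1}⌋ (starting m₀ = 0, d₀ = 1), with convergents p_k = a_k·p_{k-1} + p_{k-2}, q_k = a_k·q_{k-1} + q_{k-2} (p₋₁ = 1, q₋₁ = 0):
  k = 0: a₀ = 7; p₀/q₀ = 7/1; p₀² − 63·q₀² = 49 − 63 = -14.
  k = 1: m = 7, d = 14, a = ⌊(7 + 7)/14⌋ = 1; p/q = (1·7 + 1)/(1·1 + 0) = 8/1; p² − 63·q² = 64 − 63 = 1.
  The first convergent with p² − 63·q² = 1 gives the fundamental solution (x₁, y₁) = (8, 1).
Step 2: Apply the recurrence (x_{n+1}, y_{n+1}) = (x₁x_n + 63y₁y_n, x₁y_n + y₁x_n) repeatedly.
  From (x_1, y_1) = (8, 1): x_2 = 8·8 + 63·1·1 = 127; y_2 = 8·1 + 1·8 = 16.
  From (x_2, y_2) = (127, 16): x_3 = 8·127 + 63·1·16 = 2024; y_3 = 8·16 + 1·127 = 255.
  From (x_3, y_3) = (2024, 255): x_4 = 8·2024 + 63·1·255 = 32257; y_4 = 8·255 + 1·2024 = 4064.
  From (x_4, y_4) = (32257, 4064): x_5 = 8·32257 + 63·1·4064 = 514088; y_5 = 8·4064 + 1·32257 = 64769.
  From (x_5, y_5) = (514088, 64769): x_6 = 8·514088 + 63·1·64769 = 8193151; y_6 = 8·64769 + 1·514088 = 1032240.
  From (x_6, y_6) = (8193151, 1032240): x_7 = 8·8193151 + 63·1·1032240 = 130576328; y_7 = 8·1032240 + 1·8193151 = 16451071.
Step 3: Verify x_7² - 63·y_7² = 17050177433963584 - 17050177433963583 = 1 (should be 1). ✓

(x_1, y_1) = (8, 1); (x_7, y_7) = (130576328, 16451071).


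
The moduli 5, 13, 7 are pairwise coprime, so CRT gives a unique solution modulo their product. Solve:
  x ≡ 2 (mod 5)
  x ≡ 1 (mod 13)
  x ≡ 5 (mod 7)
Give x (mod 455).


Moduli 5, 13, 7 are pairwise coprime; by CRT there is a unique solution modulo M = 5 · 13 · 7 = 455.
Solve pairwise, accumulating the modulus:
  Start with x ≡ 2 (mod 5).
  Combine with x ≡ 1 (mod 13): since gcd(5, 13) = 1, we get a unique residue mod 65.
    Write x = 2 + 5·t and substitute into x ≡ 1 (mod 13): 5·t ≡ 1 − 2 = -1 (mod 13).
    Reduce coefficients mod 13: 5·t ≡ 12 (mod 13).
    The inverse of 5 mod 13 is 8 (since 5·8 = 40 = 3·13 + 1), so t ≡ 8·12 = 96 ≡ 5 (mod 13).
    Then x = 2 + 5·5 = 27, valid modulo lcm(5, 13) = 65: x ≡ 27 (mod 65).
  Combine with x ≡ 5 (mod 7): since gcd(65, 7) = 1, we get a unique residue mod 455.
    Write x = 27 + 65·t and substitute into x ≡ 5 (mod 7): 65·t ≡ 5 − 27 = -22 (mod 7).
    Reduce coefficients mod 7: 2·t ≡ 6 (mod 7).
    The inverse of 2 mod 7 is 4 (since 2·4 = 8 = 1·7 + 1), so t ≡ 4·6 = 24 ≡ 3 (mod 7).
    Then x = 27 + 65·3 = 222, valid modulo lcm(65, 7) = 455: x ≡ 222 (mod 455).
Verify: 222 mod 5 = 2 ✓, 222 mod 13 = 1 ✓, 222 mod 7 = 5 ✓.

x ≡ 222 (mod 455).


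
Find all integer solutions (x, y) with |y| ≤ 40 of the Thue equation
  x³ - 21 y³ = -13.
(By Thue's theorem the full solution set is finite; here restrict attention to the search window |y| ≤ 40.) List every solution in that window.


The equation is x³ - 21y³ = -13. For fixed y, x³ = 21·y³ − 13, so a solution requires the RHS to be a perfect cube.
Strategy: iterate y from -40 to 40, compute RHS = 21·y³ − 13, and check whether it is a (positive or negative) perfect cube.
Check small values of y:
  y = 0: RHS = -13 is not a perfect cube.
  y = 1: RHS = 8 = (2)³ ⇒ x = 2 works.
  y = -1: RHS = -34 is not a perfect cube.
  y = 2: RHS = 155 is not a perfect cube.
  y = -2: RHS = -181 is not a perfect cube.
  y = 3: RHS = 554 is not a perfect cube.
  y = -3: RHS = -580 is not a perfect cube.
Continuing, at y = 4: RHS = 1331 = (11)³ ⇒ x = 11 works.
Searching the remaining y in |y| ≤ 40 finds no further solutions.
Collected solutions: (2, 1), (11, 4).

Solutions (with |y| ≤ 40): (2, 1), (11, 4).


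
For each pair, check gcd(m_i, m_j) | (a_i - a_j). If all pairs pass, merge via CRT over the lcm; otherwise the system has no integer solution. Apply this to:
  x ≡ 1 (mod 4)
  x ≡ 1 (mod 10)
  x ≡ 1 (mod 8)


Moduli 4, 10, 8 are not pairwise coprime, so CRT works modulo lcm(m_i) when all pairwise compatibility conditions hold.
Pairwise compatibility: gcd(m_i, m_j) must divide a_i - a_j for every pair.
Merge one congruence at a time:
  Start: x ≡ 1 (mod 4).
  Combine with x ≡ 1 (mod 10): gcd(4, 10) = 2; 1 - 1 = 0, which IS divisible by 2, so compatible.
    Write x = 1 + 4·t and substitute into x ≡ 1 (mod 10): 4·t ≡ 1 − 1 = 0 (mod 10).
    Divide the congruence (and modulus) by g = 2: 2·t ≡ 0 (mod 5).
    The inverse of 2 mod 5 is 3 (since 2·3 = 6 = 1·5 + 1), so t ≡ 3·0 = 0 ≡ 0 (mod 5).
    Then x = 1 + 4·0 = 1, valid modulo lcm(4, 10) = 20: x ≡ 1 (mod 20).
  Combine with x ≡ 1 (mod 8): gcd(20, 8) = 4; 1 - 1 = 0, which IS divisible by 4, so compatible.
    Write x = 1 + 20·t and substitute into x ≡ 1 (mod 8): 20·t ≡ 1 − 1 = 0 (mod 8).
    Divide the congruence (and modulus) by g = 4: 5·t ≡ 0 (mod 2).
    Reduce coefficients mod 2: 1·t ≡ 0 (mod 2).
    So t ≡ 0 (mod 2).
    Then x = 1 + 20·0 = 1, valid modulo lcm(20, 8) = 40: x ≡ 1 (mod 40).
Verify: 1 mod 4 = 1, 1 mod 10 = 1, 1 mod 8 = 1.

x ≡ 1 (mod 40).


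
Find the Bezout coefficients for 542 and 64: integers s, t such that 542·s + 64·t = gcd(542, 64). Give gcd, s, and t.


Euclidean algorithm on (542, 64) — divide until remainder is 0:
  542 = 8 · 64 + 30
  64 = 2 · 30 + 4
  30 = 7 · 4 + 2
  4 = 2 · 2 + 0
gcd(542, 64) = 2.
Track Bezout coefficients alongside the remainders: start with r₀ = 542 = a·1 + b·0 (s = 1, t = 0) and r₁ = 64 = a·0 + b·1 (s = 0, t = 1); each new remainder r_{k+1} = r_{k-1} − q_k·r_k inherits s_{k+1} = s_{k-1} − q_k·s_k, t_{k+1} = t_{k-1} − q_k·t_k, so r_k = a·s_k + b·t_k at every step:
  q = 8: r = 30, s = 1 − 8·0 = 1, t = 0 − 8·1 = -8  (check: 542·1 + 64·(-8) = 30)
  q = 2: r = 4, s = 0 − 2·1 = -2, t = 1 − 2·(-8) = 17  (check: 542·(-2) + 64·17 = 4)
  q = 7: r = 2, s = 1 − 7·(-2) = 15, t = -8 − 7·17 = -127  (check: 542·15 + 64·(-127) = 2)
The row with r = 2 (the gcd) gives the Bezout coefficients s = 15, t = -127.
Result: 542 · (15) + 64 · (-127) = 2.

gcd(542, 64) = 2; s = 15, t = -127 (check: 542·15 + 64·(-127) = 2).


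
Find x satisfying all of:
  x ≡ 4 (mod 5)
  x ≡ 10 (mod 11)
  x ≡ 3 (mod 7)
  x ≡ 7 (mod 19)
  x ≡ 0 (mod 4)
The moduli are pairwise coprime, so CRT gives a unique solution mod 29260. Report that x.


Product of moduli M = 5 · 11 · 7 · 19 · 4 = 29260.
Merge one congruence at a time:
  Start: x ≡ 4 (mod 5).
  Combine with x ≡ 10 (mod 11); new modulus lcm = 55.
    Write x = 4 + 5·t and substitute into x ≡ 10 (mod 11): 5·t ≡ 10 − 4 = 6 (mod 11).
    The inverse of 5 mod 11 is 9 (since 5·9 = 45 = 4·11 + 1), so t ≡ 9·6 = 54 ≡ 10 (mod 11).
    Then x = 4 + 5·10 = 54, valid modulo lcm(5, 11) = 55: x ≡ 54 (mod 55).
  Combine with x ≡ 3 (mod 7); new modulus lcm = 385.
    Write x = 54 + 55·t and substitute into x ≡ 3 (mod 7): 55·t ≡ 3 − 54 = -51 (mod 7).
    Reduce coefficients mod 7: 6·t ≡ 5 (mod 7).
    The inverse of 6 mod 7 is 6 (since 6·6 = 36 = 5·7 + 1), so t ≡ 6·5 = 30 ≡ 2 (mod 7).
    Then x = 54 + 55·2 = 164, valid modulo lcm(55, 7) = 385: x ≡ 164 (mod 385).
  Combine with x ≡ 7 (mod 19); new modulus lcm = 7315.
    Write x = 164 + 385·t and substitute into x ≡ 7 (mod 19): 385·t ≡ 7 − 164 = -157 (mod 19).
    Reduce coefficients mod 19: 5·t ≡ 14 (mod 19).
    The inverse of 5 mod 19 is 4 (since 5·4 = 20 = 1·19 + 1), so t ≡ 4·14 = 56 ≡ 18 (mod 19).
    Then x = 164 + 385·18 = 7094, valid modulo lcm(385, 19) = 7315: x ≡ 7094 (mod 7315).
  Combine with x ≡ 0 (mod 4); new modulus lcm = 29260.
    Write x = 7094 + 7315·t and substitute into x ≡ 0 (mod 4): 7315·t ≡ 0 − 7094 = -7094 (mod 4).
    Reduce coefficients mod 4: 3·t ≡ 2 (mod 4).
    The inverse of 3 mod 4 is 3 (since 3·3 = 9 = 2·4 + 1), so t ≡ 3·2 = 6 ≡ 2 (mod 4).
    Then x = 7094 + 7315·2 = 21724, valid modulo lcm(7315, 4) = 29260: x ≡ 21724 (mod 29260).
Verify against each original: 21724 mod 5 = 4, 21724 mod 11 = 10, 21724 mod 7 = 3, 21724 mod 19 = 7, 21724 mod 4 = 0.

x ≡ 21724 (mod 29260).


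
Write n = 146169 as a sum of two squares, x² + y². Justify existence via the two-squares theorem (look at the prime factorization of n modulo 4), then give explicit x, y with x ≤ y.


Step 1: Factor n = 146169 = 3^2 · 109 · 149.
Step 2: Check the mod-4 condition on each prime factor: 3 ≡ 3 (mod 4), exponent 2 (must be even); 109 ≡ 1 (mod 4), exponent 1; 149 ≡ 1 (mod 4), exponent 1.
All primes ≡ 3 (mod 4) appear to even exponent (or don't appear), so by the two-squares theorem n IS expressible as a sum of two squares.
Step 3: Build a representation. Group n = k² · m with k = 3 and m = 109 · 149 = 16241 (a product of primes ≡ 1 (mod 4)); a representation of m scales to one of n via (k·x)² + (k·y)² = k²(x² + y²). Each prime p ≡ 1 (mod 4) is itself a sum of two squares; find a² by testing p − a² for a perfect square:
  109: 109 − 1² = 108, 109 − 2² = 105, 109 − 3² = 100 = 10² ⇒ 109 = 3² + 10².
  149: 149 − 1² = 148, 149 − 2² = 145, 149 − 3² = 140, 149 − 4² = 133, 149 − 5² = 124, 149 − 6² = 113, 149 − 7² = 100 = 10² ⇒ 149 = 7² + 10².
  Combine using the Brahmagupta–Fibonacci identity (a² + b²)(c² + d²) = (ac − bd)² + (ad + bc)² = (ac + bd)² + (ad − bc)²:
  109 · 149 = 16241: from (3² + 10²)(7² + 10²), take (3·7 − 10·10, 3·10 + 10·7) = (21 − 100, 30 + 70) = (-79, 100); dropping signs (only squares matter) gives (79, 100); check 79² + 100² = 6241 + 10000 = 16241 ✓.
  Scale by k = 3: (3·79, 3·100) = (237, 300).
Step 4: Order so x ≤ y and verify: 237² + 300² = 56169 + 90000 = 146169 = n. ✓

n = 146169 = 237² + 300² (one valid representation with x ≤ y).
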